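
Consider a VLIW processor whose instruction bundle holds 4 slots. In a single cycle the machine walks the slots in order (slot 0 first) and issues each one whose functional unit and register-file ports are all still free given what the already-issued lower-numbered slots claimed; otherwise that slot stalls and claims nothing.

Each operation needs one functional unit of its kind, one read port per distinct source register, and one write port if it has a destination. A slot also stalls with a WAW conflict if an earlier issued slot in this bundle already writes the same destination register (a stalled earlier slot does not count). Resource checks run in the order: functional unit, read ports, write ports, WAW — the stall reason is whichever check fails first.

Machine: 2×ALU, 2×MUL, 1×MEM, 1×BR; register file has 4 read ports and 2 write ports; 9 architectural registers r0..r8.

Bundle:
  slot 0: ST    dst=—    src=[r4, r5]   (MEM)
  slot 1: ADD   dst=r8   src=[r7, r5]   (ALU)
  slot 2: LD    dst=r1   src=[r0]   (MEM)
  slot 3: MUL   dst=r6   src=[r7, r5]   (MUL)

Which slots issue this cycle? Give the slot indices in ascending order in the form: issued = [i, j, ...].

#0 MEM src=r4,r5 dispatched  <A:2 Mu:2 Ld:0 B:1 rd:2 wr:2>
#1 ALU src=r7,r5 dispatched  <A:1 Mu:2 Ld:0 B:1 rd:0 wr:1>
#2 MEM src=r0 held:FU  <A:1 Mu:2 Ld:0 B:1 rd:0 wr:1>
#3 MUL src=r7,r5 held:RD_PORT  <A:1 Mu:2 Ld:0 B:1 rd:0 wr:1>

issued = [0, 1]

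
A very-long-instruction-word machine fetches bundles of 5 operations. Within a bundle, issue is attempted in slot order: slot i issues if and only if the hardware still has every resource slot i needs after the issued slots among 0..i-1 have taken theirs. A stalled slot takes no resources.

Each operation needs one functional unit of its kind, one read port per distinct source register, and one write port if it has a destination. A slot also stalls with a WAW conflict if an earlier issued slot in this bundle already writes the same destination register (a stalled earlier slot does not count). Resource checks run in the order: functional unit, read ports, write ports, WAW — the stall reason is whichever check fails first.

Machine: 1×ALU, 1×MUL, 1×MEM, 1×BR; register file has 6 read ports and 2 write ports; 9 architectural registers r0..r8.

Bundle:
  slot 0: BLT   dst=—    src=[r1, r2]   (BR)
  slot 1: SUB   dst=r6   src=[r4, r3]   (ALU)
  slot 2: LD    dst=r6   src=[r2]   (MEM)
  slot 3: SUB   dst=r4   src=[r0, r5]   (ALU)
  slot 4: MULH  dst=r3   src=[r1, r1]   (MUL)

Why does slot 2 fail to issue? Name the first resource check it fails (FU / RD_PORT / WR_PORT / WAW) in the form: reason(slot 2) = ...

reason(slot 2) = WAW

  0. BR ⇒ go  {1A/1Mu/1Ld/0B | 4r 2w}
  1. ALU→r6 ⇒ go  {0A/1Mu/1Ld/0B | 2r 1w}
  2. MEM→r6 ⇒ no(WAW)  {0A/1Mu/1Ld/0B | 2r 1w}
  3. ALU→r4 ⇒ no(FU)  {0A/1Mu/1Ld/0B | 2r 1w}
  4. MUL→r3 ⇒ go  {0A/0Mu/1Ld/0B | 1r 0w}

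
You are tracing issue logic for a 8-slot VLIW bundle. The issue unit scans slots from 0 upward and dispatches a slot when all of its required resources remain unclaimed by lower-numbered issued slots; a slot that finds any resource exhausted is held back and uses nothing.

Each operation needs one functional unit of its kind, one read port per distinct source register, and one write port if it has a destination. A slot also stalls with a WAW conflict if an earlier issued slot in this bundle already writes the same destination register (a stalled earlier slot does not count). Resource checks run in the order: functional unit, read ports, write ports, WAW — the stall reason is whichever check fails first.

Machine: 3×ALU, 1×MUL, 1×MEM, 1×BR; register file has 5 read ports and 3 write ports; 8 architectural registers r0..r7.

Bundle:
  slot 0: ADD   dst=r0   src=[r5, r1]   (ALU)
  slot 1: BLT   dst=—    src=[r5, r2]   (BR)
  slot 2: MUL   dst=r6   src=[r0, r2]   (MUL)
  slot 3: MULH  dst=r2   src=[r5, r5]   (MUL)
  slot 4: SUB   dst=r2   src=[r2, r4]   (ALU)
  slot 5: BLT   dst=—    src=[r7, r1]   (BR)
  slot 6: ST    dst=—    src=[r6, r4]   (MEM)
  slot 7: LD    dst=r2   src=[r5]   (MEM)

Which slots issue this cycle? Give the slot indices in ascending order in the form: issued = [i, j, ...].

(0) want 1×ALU +2rd +1wr — yes → AL2|MU1|ME1|BR1|rd3|wr2
(1) want 1×BR +2rd +0wr — yes → AL2|MU1|ME1|BR0|rd1|wr2
(2) want 1×MUL +2rd +1wr — RD_PORT → AL2|MU1|ME1|BR0|rd1|wr2
(3) want 1×MUL +1rd +1wr — yes → AL2|MU0|ME1|BR0|rd0|wr1
(4) want 1×ALU +2rd +1wr — RD_PORT → AL2|MU0|ME1|BR0|rd0|wr1
(5) want 1×BR +2rd +0wr — FU → AL2|MU0|ME1|BR0|rd0|wr1
(6) want 1×MEM +2rd +0wr — RD_PORT → AL2|MU0|ME1|BR0|rd0|wr1
(7) want 1×MEM +1rd +1wr — RD_PORT → AL2|MU0|ME1|BR0|rd0|wr1

issued = [0, 1, 3]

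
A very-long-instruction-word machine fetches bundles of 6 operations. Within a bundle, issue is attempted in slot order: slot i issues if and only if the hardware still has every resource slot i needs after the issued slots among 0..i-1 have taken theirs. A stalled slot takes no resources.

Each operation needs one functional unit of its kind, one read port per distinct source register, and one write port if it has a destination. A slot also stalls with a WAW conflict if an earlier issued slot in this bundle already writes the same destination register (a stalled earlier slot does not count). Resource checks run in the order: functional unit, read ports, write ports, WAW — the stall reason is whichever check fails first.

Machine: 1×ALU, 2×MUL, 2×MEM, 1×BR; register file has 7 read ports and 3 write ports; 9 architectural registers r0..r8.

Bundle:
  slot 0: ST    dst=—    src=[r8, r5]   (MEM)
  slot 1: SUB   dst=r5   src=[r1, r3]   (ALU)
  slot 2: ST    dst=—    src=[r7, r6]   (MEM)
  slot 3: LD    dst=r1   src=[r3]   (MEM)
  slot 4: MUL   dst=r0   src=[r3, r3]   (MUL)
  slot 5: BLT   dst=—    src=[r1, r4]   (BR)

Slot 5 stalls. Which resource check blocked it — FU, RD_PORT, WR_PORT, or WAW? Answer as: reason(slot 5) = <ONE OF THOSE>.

reason(slot 5) = RD_PORT

slot 0 (MEM): ISSUE — free A1,Mu2,Ld1,B1 rp5 wp3
slot 1 (ALU): ISSUE — free A0,Mu2,Ld1,B1 rp3 wp2
slot 2 (MEM): ISSUE — free A0,Mu2,Ld0,B1 rp1 wp2
slot 3 (MEM): stall FU — free A0,Mu2,Ld0,B1 rp1 wp2
slot 4 (MUL): ISSUE — free A0,Mu1,Ld0,B1 rp0 wp1
slot 5 (BR): stall RD_PORT — free A0,Mu1,Ld0,B1 rp0 wp1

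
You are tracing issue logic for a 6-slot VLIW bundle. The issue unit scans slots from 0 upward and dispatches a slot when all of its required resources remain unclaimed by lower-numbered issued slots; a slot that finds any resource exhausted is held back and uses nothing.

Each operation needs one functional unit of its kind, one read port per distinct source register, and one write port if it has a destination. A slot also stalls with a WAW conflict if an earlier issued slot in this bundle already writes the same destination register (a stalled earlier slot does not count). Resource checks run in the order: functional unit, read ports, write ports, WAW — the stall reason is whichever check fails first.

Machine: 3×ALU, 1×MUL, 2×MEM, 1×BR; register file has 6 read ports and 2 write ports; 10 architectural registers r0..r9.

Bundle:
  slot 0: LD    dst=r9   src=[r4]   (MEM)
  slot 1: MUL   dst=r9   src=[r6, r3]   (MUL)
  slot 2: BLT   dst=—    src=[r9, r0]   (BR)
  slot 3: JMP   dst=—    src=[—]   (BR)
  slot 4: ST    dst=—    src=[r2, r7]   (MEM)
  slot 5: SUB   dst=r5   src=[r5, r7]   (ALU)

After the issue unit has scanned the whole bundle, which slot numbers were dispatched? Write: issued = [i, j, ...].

issued = [0, 2, 4]

[0] MEM needs rd=1 wr=1: ok; after: ALU=3 MUL=1 MEM=1 BR=1, R=5, W=1
[1] MUL needs rd=2 wr=1: WAW; after: ALU=3 MUL=1 MEM=1 BR=1, R=5, W=1
[2] BR needs rd=2 wr=0: ok; after: ALU=3 MUL=1 MEM=1 BR=0, R=3, W=1
[3] BR needs rd=0 wr=0: FU; after: ALU=3 MUL=1 MEM=1 BR=0, R=3, W=1
[4] MEM needs rd=2 wr=0: ok; after: ALU=3 MUL=1 MEM=0 BR=0, R=1, W=1
[5] ALU needs rd=2 wr=1: RD_PORT; after: ALU=3 MUL=1 MEM=0 BR=0, R=1, W=1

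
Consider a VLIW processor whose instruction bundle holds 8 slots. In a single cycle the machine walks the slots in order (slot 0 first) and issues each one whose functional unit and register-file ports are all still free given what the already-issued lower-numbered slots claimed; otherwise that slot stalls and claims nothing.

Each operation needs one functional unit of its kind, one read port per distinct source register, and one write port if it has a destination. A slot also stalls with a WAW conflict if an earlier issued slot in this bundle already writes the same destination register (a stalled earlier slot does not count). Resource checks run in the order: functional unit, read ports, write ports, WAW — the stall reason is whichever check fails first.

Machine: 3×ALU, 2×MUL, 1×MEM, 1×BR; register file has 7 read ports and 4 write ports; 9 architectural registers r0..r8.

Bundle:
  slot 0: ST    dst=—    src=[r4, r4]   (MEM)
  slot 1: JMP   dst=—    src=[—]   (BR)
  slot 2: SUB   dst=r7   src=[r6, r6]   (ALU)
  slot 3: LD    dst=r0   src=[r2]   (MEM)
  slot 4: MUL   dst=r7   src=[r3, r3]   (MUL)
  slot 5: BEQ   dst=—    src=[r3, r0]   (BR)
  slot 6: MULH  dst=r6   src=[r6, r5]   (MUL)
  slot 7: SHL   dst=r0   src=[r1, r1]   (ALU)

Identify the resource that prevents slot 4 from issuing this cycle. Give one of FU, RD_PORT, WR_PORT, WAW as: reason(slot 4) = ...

slot 0 (MEM): ISSUE — free A3,Mu2,Ld0,B1 rp6 wp4
slot 1 (BR): ISSUE — free A3,Mu2,Ld0,B0 rp6 wp4
slot 2 (ALU): ISSUE — free A2,Mu2,Ld0,B0 rp5 wp3
slot 3 (MEM): stall FU — free A2,Mu2,Ld0,B0 rp5 wp3
slot 4 (MUL): stall WAW — free A2,Mu2,Ld0,B0 rp5 wp3
slot 5 (BR): stall FU — free A2,Mu2,Ld0,B0 rp5 wp3
slot 6 (MUL): ISSUE — free A2,Mu1,Ld0,B0 rp3 wp2
slot 7 (ALU): ISSUE — free A1,Mu1,Ld0,B0 rp2 wp1

reason(slot 4) = WAW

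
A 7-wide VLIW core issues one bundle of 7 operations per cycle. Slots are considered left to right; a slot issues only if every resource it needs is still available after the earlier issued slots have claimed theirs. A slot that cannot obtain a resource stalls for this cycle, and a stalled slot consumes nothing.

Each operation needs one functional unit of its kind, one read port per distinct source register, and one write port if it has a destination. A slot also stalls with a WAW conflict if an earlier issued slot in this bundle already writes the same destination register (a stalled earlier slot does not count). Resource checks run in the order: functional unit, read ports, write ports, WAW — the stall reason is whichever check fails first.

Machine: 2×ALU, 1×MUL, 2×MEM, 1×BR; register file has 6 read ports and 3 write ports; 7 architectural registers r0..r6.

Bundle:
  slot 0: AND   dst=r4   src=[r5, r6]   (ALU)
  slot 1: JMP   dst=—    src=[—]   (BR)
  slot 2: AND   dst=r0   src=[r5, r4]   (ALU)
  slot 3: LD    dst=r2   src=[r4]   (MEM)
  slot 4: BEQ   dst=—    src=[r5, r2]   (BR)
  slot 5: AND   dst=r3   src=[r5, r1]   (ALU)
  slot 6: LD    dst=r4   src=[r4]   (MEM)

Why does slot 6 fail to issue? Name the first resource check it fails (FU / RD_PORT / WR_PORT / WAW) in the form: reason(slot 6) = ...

reason(slot 6) = WR_PORT

(0) want 1×ALU +2rd +1wr — yes → AL1|MU1|ME2|BR1|rd4|wr2
(1) want 1×BR +0rd +0wr — yes → AL1|MU1|ME2|BR0|rd4|wr2
(2) want 1×ALU +2rd +1wr — yes → AL0|MU1|ME2|BR0|rd2|wr1
(3) want 1×MEM +1rd +1wr — yes → AL0|MU1|ME1|BR0|rd1|wr0
(4) want 1×BR +2rd +0wr — FU → AL0|MU1|ME1|BR0|rd1|wr0
(5) want 1×ALU +2rd +1wr — FU → AL0|MU1|ME1|BR0|rd1|wr0
(6) want 1×MEM +1rd +1wr — WR_PORT → AL0|MU1|ME1|BR0|rd1|wr0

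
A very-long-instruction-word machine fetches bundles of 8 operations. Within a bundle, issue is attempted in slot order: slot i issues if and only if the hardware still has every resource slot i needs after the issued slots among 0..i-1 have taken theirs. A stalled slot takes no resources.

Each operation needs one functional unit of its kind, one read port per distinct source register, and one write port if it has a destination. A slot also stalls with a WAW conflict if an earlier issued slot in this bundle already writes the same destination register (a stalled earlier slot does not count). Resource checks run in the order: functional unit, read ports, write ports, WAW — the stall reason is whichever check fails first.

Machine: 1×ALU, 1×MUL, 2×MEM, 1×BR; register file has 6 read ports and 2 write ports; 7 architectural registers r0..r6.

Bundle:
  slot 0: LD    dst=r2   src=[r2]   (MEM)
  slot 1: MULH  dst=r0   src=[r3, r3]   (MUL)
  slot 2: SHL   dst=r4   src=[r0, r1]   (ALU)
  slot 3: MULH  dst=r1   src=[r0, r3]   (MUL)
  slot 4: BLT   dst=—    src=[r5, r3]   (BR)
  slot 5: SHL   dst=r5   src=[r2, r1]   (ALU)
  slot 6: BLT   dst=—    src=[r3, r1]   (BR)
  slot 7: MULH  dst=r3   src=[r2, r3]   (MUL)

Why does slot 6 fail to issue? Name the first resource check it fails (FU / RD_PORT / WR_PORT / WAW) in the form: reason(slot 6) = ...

  0. MEM→r2 ⇒ go  {1A/1Mu/1Ld/1B | 5r 1w}
  1. MUL→r0 ⇒ go  {1A/0Mu/1Ld/1B | 4r 0w}
  2. ALU→r4 ⇒ no(WR_PORT)  {1A/0Mu/1Ld/1B | 4r 0w}
  3. MUL→r1 ⇒ no(FU)  {1A/0Mu/1Ld/1B | 4r 0w}
  4. BR ⇒ go  {1A/0Mu/1Ld/0B | 2r 0w}
  5. ALU→r5 ⇒ no(WR_PORT)  {1A/0Mu/1Ld/0B | 2r 0w}
  6. BR ⇒ no(FU)  {1A/0Mu/1Ld/0B | 2r 0w}
  7. MUL→r3 ⇒ no(FU)  {1A/0Mu/1Ld/0B | 2r 0w}

reason(slot 6) = FU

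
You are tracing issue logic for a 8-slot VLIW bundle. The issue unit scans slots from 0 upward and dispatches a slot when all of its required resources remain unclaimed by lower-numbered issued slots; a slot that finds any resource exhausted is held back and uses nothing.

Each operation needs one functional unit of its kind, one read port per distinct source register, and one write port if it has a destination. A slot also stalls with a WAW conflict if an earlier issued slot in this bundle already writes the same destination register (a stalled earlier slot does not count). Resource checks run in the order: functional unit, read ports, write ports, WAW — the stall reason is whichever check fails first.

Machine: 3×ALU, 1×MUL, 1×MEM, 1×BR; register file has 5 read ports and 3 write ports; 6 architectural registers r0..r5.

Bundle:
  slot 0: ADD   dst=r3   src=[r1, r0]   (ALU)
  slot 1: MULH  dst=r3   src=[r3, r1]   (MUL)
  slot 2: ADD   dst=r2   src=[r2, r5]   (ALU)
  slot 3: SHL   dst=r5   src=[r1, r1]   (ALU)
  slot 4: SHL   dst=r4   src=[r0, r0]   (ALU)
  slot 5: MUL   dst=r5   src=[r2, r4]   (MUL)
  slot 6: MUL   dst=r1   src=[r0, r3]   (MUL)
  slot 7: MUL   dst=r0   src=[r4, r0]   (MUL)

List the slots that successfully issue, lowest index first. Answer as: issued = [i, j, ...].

[0] ALU needs rd=2 wr=1: ok; after: ALU=2 MUL=1 MEM=1 BR=1, R=3, W=2
[1] MUL needs rd=2 wr=1: WAW; after: ALU=2 MUL=1 MEM=1 BR=1, R=3, W=2
[2] ALU needs rd=2 wr=1: ok; after: ALU=1 MUL=1 MEM=1 BR=1, R=1, W=1
[3] ALU needs rd=1 wr=1: ok; after: ALU=0 MUL=1 MEM=1 BR=1, R=0, W=0
[4] ALU needs rd=1 wr=1: FU; after: ALU=0 MUL=1 MEM=1 BR=1, R=0, W=0
[5] MUL needs rd=2 wr=1: RD_PORT; after: ALU=0 MUL=1 MEM=1 BR=1, R=0, W=0
[6] MUL needs rd=2 wr=1: RD_PORT; after: ALU=0 MUL=1 MEM=1 BR=1, R=0, W=0
[7] MUL needs rd=2 wr=1: RD_PORT; after: ALU=0 MUL=1 MEM=1 BR=1, R=0, W=0

issued = [0, 2, 3]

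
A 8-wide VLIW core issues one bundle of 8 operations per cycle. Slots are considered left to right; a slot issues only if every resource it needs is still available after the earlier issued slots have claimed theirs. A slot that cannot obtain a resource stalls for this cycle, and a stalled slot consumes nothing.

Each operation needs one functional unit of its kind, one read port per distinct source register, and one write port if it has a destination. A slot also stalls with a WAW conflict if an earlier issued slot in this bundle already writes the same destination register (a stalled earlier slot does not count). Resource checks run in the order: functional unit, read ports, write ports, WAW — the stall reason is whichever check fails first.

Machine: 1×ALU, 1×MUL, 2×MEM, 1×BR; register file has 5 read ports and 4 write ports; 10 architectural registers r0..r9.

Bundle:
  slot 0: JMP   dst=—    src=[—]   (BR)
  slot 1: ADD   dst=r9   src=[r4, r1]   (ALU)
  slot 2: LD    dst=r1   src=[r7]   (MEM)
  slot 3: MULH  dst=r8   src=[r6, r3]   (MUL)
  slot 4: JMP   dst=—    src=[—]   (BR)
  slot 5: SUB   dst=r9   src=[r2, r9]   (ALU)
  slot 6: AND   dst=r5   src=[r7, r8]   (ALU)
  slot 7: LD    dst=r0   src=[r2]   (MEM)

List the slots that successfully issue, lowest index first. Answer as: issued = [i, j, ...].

#0 BR src=- dispatched  <A:1 Mu:1 Ld:2 B:0 rd:5 wr:4>
#1 ALU src=r4,r1 dispatched  <A:0 Mu:1 Ld:2 B:0 rd:3 wr:3>
#2 MEM src=r7 dispatched  <A:0 Mu:1 Ld:1 B:0 rd:2 wr:2>
#3 MUL src=r6,r3 dispatched  <A:0 Mu:0 Ld:1 B:0 rd:0 wr:1>
#4 BR src=- held:FU  <A:0 Mu:0 Ld:1 B:0 rd:0 wr:1>
#5 ALU src=r2,r9 held:FU  <A:0 Mu:0 Ld:1 B:0 rd:0 wr:1>
#6 ALU src=r7,r8 held:FU  <A:0 Mu:0 Ld:1 B:0 rd:0 wr:1>
#7 MEM src=r2 held:RD_PORT  <A:0 Mu:0 Ld:1 B:0 rd:0 wr:1>

issued = [0, 1, 2, 3]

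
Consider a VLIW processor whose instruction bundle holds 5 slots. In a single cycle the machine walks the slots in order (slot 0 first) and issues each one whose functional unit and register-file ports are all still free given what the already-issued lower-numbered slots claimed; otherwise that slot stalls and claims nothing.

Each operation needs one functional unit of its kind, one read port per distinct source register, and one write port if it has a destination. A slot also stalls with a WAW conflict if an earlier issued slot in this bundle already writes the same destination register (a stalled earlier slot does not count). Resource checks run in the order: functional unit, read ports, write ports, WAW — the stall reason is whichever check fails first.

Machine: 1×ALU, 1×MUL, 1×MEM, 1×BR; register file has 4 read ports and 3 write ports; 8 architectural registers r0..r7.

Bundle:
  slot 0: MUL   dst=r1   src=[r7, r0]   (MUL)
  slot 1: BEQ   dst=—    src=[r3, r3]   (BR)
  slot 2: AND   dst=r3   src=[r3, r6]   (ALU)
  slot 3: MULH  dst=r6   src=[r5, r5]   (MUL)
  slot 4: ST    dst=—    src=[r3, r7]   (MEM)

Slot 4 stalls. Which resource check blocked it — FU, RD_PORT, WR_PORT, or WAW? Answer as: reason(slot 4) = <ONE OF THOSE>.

#0 MUL src=r7,r0 dispatched  <A:1 Mu:0 Ld:1 B:1 rd:2 wr:2>
#1 BR src=r3,r3 dispatched  <A:1 Mu:0 Ld:1 B:0 rd:1 wr:2>
#2 ALU src=r3,r6 held:RD_PORT  <A:1 Mu:0 Ld:1 B:0 rd:1 wr:2>
#3 MUL src=r5,r5 held:FU  <A:1 Mu:0 Ld:1 B:0 rd:1 wr:2>
#4 MEM src=r3,r7 held:RD_PORT  <A:1 Mu:0 Ld:1 B:0 rd:1 wr:2>

reason(slot 4) = RD_PORT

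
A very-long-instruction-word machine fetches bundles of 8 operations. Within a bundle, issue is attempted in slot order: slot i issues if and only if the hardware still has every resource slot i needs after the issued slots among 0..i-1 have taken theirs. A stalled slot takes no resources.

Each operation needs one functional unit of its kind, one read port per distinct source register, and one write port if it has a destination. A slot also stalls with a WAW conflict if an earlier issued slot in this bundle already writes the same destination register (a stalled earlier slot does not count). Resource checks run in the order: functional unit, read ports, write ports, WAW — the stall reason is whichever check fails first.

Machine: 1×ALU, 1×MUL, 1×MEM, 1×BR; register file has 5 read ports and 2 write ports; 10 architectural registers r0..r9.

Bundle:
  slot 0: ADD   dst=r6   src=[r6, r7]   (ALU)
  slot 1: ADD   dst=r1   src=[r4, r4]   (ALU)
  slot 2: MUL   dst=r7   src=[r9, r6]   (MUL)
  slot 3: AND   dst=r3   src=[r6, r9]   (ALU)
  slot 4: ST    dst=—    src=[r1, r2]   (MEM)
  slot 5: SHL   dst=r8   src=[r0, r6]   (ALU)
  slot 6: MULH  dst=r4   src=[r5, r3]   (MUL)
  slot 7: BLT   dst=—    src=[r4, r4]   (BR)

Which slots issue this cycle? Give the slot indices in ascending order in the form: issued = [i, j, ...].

(0) want 1×ALU +2rd +1wr — yes → AL0|MU1|ME1|BR1|rd3|wr1
(1) want 1×ALU +1rd +1wr — FU → AL0|MU1|ME1|BR1|rd3|wr1
(2) want 1×MUL +2rd +1wr — yes → AL0|MU0|ME1|BR1|rd1|wr0
(3) want 1×ALU +2rd +1wr — FU → AL0|MU0|ME1|BR1|rd1|wr0
(4) want 1×MEM +2rd +0wr — RD_PORT → AL0|MU0|ME1|BR1|rd1|wr0
(5) want 1×ALU +2rd +1wr — FU → AL0|MU0|ME1|BR1|rd1|wr0
(6) want 1×MUL +2rd +1wr — FU → AL0|MU0|ME1|BR1|rd1|wr0
(7) want 1×BR +1rd +0wr — yes → AL0|MU0|ME1|BR0|rd0|wr0

issued = [0, 2, 7]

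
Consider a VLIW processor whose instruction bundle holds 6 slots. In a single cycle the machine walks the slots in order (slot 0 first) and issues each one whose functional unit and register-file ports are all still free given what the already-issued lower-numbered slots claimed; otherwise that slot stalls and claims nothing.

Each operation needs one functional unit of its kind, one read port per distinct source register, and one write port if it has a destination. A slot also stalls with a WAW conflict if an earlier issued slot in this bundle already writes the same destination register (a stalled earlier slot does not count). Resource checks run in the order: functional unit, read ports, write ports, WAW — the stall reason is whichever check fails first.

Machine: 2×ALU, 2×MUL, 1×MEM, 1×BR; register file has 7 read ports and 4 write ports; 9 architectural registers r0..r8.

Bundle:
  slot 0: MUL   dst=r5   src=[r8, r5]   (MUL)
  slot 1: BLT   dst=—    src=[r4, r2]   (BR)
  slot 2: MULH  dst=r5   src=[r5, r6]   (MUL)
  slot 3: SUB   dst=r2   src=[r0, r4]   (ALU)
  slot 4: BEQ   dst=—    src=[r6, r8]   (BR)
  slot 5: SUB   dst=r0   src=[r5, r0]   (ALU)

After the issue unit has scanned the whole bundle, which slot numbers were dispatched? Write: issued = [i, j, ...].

issued = [0, 1, 3]

slot 0 (MUL): ISSUE — free A2,Mu1,Ld1,B1 rp5 wp3
slot 1 (BR): ISSUE — free A2,Mu1,Ld1,B0 rp3 wp3
slot 2 (MUL): stall WAW — free A2,Mu1,Ld1,B0 rp3 wp3
slot 3 (ALU): ISSUE — free A1,Mu1,Ld1,B0 rp1 wp2
slot 4 (BR): stall FU — free A1,Mu1,Ld1,B0 rp1 wp2
slot 5 (ALU): stall RD_PORT — free A1,Mu1,Ld1,B0 rp1 wp2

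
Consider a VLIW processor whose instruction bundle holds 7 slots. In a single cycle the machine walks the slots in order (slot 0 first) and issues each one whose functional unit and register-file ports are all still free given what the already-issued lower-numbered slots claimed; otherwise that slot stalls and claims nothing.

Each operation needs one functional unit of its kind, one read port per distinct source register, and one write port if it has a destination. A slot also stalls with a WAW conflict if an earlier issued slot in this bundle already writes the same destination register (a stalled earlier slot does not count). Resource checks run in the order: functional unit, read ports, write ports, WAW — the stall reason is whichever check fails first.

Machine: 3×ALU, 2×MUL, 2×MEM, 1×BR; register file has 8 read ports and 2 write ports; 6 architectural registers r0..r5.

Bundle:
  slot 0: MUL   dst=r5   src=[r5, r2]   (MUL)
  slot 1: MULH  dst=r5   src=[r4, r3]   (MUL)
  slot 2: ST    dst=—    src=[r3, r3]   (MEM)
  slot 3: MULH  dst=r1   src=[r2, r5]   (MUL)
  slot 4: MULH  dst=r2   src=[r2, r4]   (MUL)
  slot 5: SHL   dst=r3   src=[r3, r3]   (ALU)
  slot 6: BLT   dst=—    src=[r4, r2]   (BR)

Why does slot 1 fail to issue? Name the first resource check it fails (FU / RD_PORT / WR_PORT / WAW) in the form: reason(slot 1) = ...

[0] MUL needs rd=2 wr=1: ok; after: ALU=3 MUL=1 MEM=2 BR=1, R=6, W=1
[1] MUL needs rd=2 wr=1: WAW; after: ALU=3 MUL=1 MEM=2 BR=1, R=6, W=1
[2] MEM needs rd=1 wr=0: ok; after: ALU=3 MUL=1 MEM=1 BR=1, R=5, W=1
[3] MUL needs rd=2 wr=1: ok; after: ALU=3 MUL=0 MEM=1 BR=1, R=3, W=0
[4] MUL needs rd=2 wr=1: FU; after: ALU=3 MUL=0 MEM=1 BR=1, R=3, W=0
[5] ALU needs rd=1 wr=1: WR_PORT; after: ALU=3 MUL=0 MEM=1 BR=1, R=3, W=0
[6] BR needs rd=2 wr=0: ok; after: ALU=3 MUL=0 MEM=1 BR=0, R=1, W=0

reason(slot 1) = WAW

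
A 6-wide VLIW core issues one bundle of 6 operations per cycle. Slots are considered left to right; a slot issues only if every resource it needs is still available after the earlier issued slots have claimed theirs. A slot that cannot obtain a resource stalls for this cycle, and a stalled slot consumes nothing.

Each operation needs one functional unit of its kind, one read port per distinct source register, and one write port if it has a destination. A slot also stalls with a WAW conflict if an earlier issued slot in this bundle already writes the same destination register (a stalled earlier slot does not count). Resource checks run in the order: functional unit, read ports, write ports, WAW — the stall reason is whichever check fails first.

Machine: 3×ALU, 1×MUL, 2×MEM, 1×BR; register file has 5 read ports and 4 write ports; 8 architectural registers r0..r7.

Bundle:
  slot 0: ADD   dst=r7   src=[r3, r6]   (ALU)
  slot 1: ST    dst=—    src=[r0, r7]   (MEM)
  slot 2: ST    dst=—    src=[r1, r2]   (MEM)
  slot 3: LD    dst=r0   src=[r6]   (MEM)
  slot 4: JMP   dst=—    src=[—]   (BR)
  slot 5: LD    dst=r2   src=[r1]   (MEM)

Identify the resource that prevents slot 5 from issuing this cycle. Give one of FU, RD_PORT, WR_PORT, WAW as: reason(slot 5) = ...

  0. ALU→r7 ⇒ go  {2A/1Mu/2Ld/1B | 3r 3w}
  1. MEM ⇒ go  {2A/1Mu/1Ld/1B | 1r 3w}
  2. MEM ⇒ no(RD_PORT)  {2A/1Mu/1Ld/1B | 1r 3w}
  3. MEM→r0 ⇒ go  {2A/1Mu/0Ld/1B | 0r 2w}
  4. BR ⇒ go  {2A/1Mu/0Ld/0B | 0r 2w}
  5. MEM→r2 ⇒ no(FU)  {2A/1Mu/0Ld/0B | 0r 2w}

reason(slot 5) = FU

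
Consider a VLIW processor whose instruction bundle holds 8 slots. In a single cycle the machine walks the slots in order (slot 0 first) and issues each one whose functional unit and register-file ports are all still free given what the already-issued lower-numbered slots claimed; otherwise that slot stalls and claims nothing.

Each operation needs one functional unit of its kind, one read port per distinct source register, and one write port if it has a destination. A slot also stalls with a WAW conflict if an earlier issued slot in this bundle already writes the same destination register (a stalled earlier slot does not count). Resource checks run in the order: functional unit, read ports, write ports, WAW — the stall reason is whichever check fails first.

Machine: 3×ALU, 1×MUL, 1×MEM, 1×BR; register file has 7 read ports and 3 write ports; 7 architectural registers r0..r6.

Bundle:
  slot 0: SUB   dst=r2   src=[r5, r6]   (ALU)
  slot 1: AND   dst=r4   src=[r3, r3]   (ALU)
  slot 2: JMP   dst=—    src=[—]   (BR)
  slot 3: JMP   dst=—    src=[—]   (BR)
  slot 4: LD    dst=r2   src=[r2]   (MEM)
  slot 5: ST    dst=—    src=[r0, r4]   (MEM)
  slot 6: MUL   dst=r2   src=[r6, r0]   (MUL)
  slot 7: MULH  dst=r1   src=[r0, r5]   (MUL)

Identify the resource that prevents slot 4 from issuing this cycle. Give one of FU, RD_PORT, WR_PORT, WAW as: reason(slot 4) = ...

#0 ALU src=r5,r6 dispatched  <A:2 Mu:1 Ld:1 B:1 rd:5 wr:2>
#1 ALU src=r3,r3 dispatched  <A:1 Mu:1 Ld:1 B:1 rd:4 wr:1>
#2 BR src=- dispatched  <A:1 Mu:1 Ld:1 B:0 rd:4 wr:1>
#3 BR src=- held:FU  <A:1 Mu:1 Ld:1 B:0 rd:4 wr:1>
#4 MEM src=r2 held:WAW  <A:1 Mu:1 Ld:1 B:0 rd:4 wr:1>
#5 MEM src=r0,r4 dispatched  <A:1 Mu:1 Ld:0 B:0 rd:2 wr:1>
#6 MUL src=r6,r0 held:WAW  <A:1 Mu:1 Ld:0 B:0 rd:2 wr:1>
#7 MUL src=r0,r5 dispatched  <A:1 Mu:0 Ld:0 B:0 rd:0 wr:0>

reason(slot 4) = WAW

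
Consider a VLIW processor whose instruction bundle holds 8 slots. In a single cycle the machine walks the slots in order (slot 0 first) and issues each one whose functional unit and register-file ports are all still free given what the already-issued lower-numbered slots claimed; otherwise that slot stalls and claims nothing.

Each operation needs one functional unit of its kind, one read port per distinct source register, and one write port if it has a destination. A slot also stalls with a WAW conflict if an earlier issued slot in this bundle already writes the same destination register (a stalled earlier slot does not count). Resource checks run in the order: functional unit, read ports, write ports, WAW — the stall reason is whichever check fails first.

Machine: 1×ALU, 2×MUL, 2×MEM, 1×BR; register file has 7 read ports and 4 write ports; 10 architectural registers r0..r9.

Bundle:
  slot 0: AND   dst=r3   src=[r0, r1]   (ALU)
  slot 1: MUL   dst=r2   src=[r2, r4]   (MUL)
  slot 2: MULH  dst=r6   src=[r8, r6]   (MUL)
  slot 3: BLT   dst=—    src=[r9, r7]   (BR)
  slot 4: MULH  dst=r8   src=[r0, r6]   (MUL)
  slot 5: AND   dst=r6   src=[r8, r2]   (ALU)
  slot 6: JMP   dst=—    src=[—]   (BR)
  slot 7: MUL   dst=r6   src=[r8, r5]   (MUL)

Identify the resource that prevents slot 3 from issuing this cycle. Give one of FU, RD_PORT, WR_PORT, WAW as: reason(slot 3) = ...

  0. ALU→r3 ⇒ go  {0A/2Mu/2Ld/1B | 5r 3w}
  1. MUL→r2 ⇒ go  {0A/1Mu/2Ld/1B | 3r 2w}
  2. MUL→r6 ⇒ go  {0A/0Mu/2Ld/1B | 1r 1w}
  3. BR ⇒ no(RD_PORT)  {0A/0Mu/2Ld/1B | 1r 1w}
  4. MUL→r8 ⇒ no(FU)  {0A/0Mu/2Ld/1B | 1r 1w}
  5. ALU→r6 ⇒ no(FU)  {0A/0Mu/2Ld/1B | 1r 1w}
  6. BR ⇒ go  {0A/0Mu/2Ld/0B | 1r 1w}
  7. MUL→r6 ⇒ no(FU)  {0A/0Mu/2Ld/0B | 1r 1w}

reason(slot 3) = RD_PORT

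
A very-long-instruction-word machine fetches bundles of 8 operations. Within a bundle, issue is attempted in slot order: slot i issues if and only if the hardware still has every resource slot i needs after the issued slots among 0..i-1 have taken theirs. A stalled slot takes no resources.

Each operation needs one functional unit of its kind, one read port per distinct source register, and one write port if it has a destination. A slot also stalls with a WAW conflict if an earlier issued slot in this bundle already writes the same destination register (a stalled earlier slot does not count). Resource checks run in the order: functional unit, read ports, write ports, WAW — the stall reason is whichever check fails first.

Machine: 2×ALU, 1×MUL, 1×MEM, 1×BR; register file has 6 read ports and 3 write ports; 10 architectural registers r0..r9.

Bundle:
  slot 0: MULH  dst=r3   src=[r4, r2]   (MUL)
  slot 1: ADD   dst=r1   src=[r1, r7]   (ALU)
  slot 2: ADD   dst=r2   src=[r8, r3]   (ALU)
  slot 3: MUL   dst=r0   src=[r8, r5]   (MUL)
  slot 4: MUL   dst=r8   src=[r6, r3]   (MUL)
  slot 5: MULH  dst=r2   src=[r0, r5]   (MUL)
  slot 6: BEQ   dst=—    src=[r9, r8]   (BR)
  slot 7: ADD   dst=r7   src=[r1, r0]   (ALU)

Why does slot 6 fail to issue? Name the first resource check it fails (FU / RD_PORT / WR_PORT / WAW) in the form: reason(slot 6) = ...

[0] MUL needs rd=2 wr=1: ok; after: ALU=2 MUL=0 MEM=1 BR=1, R=4, W=2
[1] ALU needs rd=2 wr=1: ok; after: ALU=1 MUL=0 MEM=1 BR=1, R=2, W=1
[2] ALU needs rd=2 wr=1: ok; after: ALU=0 MUL=0 MEM=1 BR=1, R=0, W=0
[3] MUL needs rd=2 wr=1: FU; after: ALU=0 MUL=0 MEM=1 BR=1, R=0, W=0
[4] MUL needs rd=2 wr=1: FU; after: ALU=0 MUL=0 MEM=1 BR=1, R=0, W=0
[5] MUL needs rd=2 wr=1: FU; after: ALU=0 MUL=0 MEM=1 BR=1, R=0, W=0
[6] BR needs rd=2 wr=0: RD_PORT; after: ALU=0 MUL=0 MEM=1 BR=1, R=0, W=0
[7] ALU needs rd=2 wr=1: FU; after: ALU=0 MUL=0 MEM=1 BR=1, R=0, W=0

reason(slot 6) = RD_PORT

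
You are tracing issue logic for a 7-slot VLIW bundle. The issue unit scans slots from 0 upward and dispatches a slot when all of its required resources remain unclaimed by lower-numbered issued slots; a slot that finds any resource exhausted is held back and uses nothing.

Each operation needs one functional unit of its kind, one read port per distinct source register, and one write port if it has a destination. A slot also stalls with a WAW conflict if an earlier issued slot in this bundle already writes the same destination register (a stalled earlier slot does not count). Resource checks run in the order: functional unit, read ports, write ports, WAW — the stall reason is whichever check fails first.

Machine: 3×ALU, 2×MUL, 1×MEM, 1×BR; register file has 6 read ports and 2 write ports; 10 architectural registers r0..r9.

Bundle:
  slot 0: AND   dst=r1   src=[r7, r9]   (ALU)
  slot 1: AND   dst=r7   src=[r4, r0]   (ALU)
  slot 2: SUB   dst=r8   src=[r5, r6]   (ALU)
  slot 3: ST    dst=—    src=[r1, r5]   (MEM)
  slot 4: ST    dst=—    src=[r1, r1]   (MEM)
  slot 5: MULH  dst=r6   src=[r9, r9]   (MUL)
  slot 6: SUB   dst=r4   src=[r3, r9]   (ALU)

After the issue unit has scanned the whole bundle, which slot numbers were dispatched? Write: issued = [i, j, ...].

  0. ALU→r1 ⇒ go  {2A/2Mu/1Ld/1B | 4r 1w}
  1. ALU→r7 ⇒ go  {1A/2Mu/1Ld/1B | 2r 0w}
  2. ALU→r8 ⇒ no(WR_PORT)  {1A/2Mu/1Ld/1B | 2r 0w}
  3. MEM ⇒ go  {1A/2Mu/0Ld/1B | 0r 0w}
  4. MEM ⇒ no(FU)  {1A/2Mu/0Ld/1B | 0r 0w}
  5. MUL→r6 ⇒ no(RD_PORT)  {1A/2Mu/0Ld/1B | 0r 0w}
  6. ALU→r4 ⇒ no(RD_PORT)  {1A/2Mu/0Ld/1B | 0r 0w}

issued = [0, 1, 3]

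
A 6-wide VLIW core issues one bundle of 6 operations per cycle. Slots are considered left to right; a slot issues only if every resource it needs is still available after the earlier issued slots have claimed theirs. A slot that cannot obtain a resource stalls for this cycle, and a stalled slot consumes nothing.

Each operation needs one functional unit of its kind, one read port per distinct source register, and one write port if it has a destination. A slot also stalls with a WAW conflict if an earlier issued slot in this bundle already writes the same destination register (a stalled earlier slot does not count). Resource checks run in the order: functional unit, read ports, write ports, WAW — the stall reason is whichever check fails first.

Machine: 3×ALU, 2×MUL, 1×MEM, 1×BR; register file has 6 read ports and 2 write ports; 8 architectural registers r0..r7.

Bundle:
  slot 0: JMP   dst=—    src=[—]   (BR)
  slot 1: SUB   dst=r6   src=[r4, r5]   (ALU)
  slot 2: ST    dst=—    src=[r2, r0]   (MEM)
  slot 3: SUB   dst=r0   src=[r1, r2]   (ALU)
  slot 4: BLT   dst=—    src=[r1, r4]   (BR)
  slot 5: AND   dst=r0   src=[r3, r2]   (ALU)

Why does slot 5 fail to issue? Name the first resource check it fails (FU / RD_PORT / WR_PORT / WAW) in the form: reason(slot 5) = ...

(0) want 1×BR +0rd +0wr — yes → AL3|MU2|ME1|BR0|rd6|wr2
(1) want 1×ALU +2rd +1wr — yes → AL2|MU2|ME1|BR0|rd4|wr1
(2) want 1×MEM +2rd +0wr — yes → AL2|MU2|ME0|BR0|rd2|wr1
(3) want 1×ALU +2rd +1wr — yes → AL1|MU2|ME0|BR0|rd0|wr0
(4) want 1×BR +2rd +0wr — FU → AL1|MU2|ME0|BR0|rd0|wr0
(5) want 1×ALU +2rd +1wr — RD_PORT → AL1|MU2|ME0|BR0|rd0|wr0

reason(slot 5) = RD_PORT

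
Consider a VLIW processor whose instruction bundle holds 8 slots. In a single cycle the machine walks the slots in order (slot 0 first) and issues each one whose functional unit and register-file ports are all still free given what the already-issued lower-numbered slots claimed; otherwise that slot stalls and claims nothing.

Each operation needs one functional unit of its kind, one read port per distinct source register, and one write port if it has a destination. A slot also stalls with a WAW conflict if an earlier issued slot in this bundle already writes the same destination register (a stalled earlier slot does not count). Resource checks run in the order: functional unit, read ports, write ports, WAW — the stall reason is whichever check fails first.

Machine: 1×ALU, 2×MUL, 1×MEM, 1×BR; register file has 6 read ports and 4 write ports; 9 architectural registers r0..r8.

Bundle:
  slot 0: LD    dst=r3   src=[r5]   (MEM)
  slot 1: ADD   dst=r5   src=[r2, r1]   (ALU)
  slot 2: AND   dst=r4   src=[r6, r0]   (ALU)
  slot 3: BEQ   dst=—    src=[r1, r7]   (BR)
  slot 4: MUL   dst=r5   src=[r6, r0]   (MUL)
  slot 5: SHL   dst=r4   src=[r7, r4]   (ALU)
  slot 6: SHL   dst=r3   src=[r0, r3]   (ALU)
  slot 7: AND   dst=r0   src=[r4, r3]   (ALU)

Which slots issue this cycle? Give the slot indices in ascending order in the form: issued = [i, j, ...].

[0] MEM needs rd=1 wr=1: ok; after: ALU=1 MUL=2 MEM=0 BR=1, R=5, W=3
[1] ALU needs rd=2 wr=1: ok; after: ALU=0 MUL=2 MEM=0 BR=1, R=3, W=2
[2] ALU needs rd=2 wr=1: FU; after: ALU=0 MUL=2 MEM=0 BR=1, R=3, W=2
[3] BR needs rd=2 wr=0: ok; after: ALU=0 MUL=2 MEM=0 BR=0, R=1, W=2
[4] MUL needs rd=2 wr=1: RD_PORT; after: ALU=0 MUL=2 MEM=0 BR=0, R=1, W=2
[5] ALU needs rd=2 wr=1: FU; after: ALU=0 MUL=2 MEM=0 BR=0, R=1, W=2
[6] ALU needs rd=2 wr=1: FU; after: ALU=0 MUL=2 MEM=0 BR=0, R=1, W=2
[7] ALU needs rd=2 wr=1: FU; after: ALU=0 MUL=2 MEM=0 BR=0, R=1, W=2

issued = [0, 1, 3]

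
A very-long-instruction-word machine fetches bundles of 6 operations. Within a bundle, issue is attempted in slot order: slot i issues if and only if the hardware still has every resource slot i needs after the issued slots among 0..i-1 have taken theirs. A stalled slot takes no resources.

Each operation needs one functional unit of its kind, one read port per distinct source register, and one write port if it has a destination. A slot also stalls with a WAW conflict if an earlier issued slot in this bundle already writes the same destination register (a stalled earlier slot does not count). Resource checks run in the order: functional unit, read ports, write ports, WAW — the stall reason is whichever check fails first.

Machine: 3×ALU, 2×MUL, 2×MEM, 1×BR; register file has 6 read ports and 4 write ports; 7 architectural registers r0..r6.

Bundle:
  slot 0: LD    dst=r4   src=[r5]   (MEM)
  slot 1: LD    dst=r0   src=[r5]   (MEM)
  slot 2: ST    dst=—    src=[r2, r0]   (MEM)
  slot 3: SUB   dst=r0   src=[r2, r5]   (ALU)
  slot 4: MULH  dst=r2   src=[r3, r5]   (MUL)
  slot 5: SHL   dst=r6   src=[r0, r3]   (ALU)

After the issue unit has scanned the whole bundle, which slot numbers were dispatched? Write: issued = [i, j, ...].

issued = [0, 1, 4, 5]

(0) want 1×MEM +1rd +1wr — yes → AL3|MU2|ME1|BR1|rd5|wr3
(1) want 1×MEM +1rd +1wr — yes → AL3|MU2|ME0|BR1|rd4|wr2
(2) want 1×MEM +2rd +0wr — FU → AL3|MU2|ME0|BR1|rd4|wr2
(3) want 1×ALU +2rd +1wr — WAW → AL3|MU2|ME0|BR1|rd4|wr2
(4) want 1×MUL +2rd +1wr — yes → AL3|MU1|ME0|BR1|rd2|wr1
(5) want 1×ALU +2rd +1wr — yes → AL2|MU1|ME0|BR1|rd0|wr0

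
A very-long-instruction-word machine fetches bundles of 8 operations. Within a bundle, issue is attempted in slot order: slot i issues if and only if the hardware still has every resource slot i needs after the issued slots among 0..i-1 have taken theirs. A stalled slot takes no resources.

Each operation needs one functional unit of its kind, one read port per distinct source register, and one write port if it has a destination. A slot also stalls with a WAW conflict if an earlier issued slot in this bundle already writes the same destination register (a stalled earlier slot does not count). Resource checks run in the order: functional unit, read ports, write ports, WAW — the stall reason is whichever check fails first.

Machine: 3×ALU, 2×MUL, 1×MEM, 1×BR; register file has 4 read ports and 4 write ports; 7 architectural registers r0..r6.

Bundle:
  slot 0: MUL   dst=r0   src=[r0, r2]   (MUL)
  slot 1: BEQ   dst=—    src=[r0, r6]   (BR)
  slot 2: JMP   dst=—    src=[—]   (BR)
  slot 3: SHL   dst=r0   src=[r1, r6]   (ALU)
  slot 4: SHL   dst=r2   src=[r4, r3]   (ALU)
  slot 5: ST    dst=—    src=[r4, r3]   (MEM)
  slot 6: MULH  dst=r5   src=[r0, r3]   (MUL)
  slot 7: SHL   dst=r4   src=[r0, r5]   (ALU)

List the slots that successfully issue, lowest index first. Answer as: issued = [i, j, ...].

issued = [0, 1]

(0) want 1×MUL +2rd +1wr — yes → AL3|MU1|ME1|BR1|rd2|wr3
(1) want 1×BR +2rd +0wr — yes → AL3|MU1|ME1|BR0|rd0|wr3
(2) want 1×BR +0rd +0wr — FU → AL3|MU1|ME1|BR0|rd0|wr3
(3) want 1×ALU +2rd +1wr — RD_PORT → AL3|MU1|ME1|BR0|rd0|wr3
(4) want 1×ALU +2rd +1wr — RD_PORT → AL3|MU1|ME1|BR0|rd0|wr3
(5) want 1×MEM +2rd +0wr — RD_PORT → AL3|MU1|ME1|BR0|rd0|wr3
(6) want 1×MUL +2rd +1wr — RD_PORT → AL3|MU1|ME1|BR0|rd0|wr3
(7) want 1×ALU +2rd +1wr — RD_PORT → AL3|MU1|ME1|BR0|rd0|wr3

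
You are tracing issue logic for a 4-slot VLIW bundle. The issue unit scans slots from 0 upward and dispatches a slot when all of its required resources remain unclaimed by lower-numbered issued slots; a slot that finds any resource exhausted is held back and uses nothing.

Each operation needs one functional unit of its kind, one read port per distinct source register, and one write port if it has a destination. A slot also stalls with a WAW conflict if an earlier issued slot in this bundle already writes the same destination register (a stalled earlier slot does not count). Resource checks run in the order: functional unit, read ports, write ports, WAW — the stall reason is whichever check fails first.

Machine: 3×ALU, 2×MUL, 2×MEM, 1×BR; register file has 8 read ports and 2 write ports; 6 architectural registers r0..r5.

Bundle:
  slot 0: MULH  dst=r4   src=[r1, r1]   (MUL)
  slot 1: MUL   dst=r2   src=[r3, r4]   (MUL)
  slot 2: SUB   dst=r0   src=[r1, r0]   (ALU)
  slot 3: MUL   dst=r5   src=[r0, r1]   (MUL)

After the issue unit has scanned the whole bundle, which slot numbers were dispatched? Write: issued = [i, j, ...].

[0] MUL needs rd=1 wr=1: ok; after: ALU=3 MUL=1 MEM=2 BR=1, R=7, W=1
[1] MUL needs rd=2 wr=1: ok; after: ALU=3 MUL=0 MEM=2 BR=1, R=5, W=0
[2] ALU needs rd=2 wr=1: WR_PORT; after: ALU=3 MUL=0 MEM=2 BR=1, R=5, W=0
[3] MUL needs rd=2 wr=1: FU; after: ALU=3 MUL=0 MEM=2 BR=1, R=5, W=0

issued = [0, 1]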